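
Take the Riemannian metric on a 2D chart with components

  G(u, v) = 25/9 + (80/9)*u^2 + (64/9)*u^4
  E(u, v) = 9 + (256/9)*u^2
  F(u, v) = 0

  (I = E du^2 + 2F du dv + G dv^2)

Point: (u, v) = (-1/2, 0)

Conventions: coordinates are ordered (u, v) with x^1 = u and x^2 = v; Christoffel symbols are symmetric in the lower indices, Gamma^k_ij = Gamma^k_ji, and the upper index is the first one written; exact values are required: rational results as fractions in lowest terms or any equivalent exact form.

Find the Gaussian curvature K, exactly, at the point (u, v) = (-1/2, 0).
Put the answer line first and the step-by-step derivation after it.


Answer: K = -11664/147175

E = 145/9, F = 0, G = 49/9, EG - F^2 = 7105/81 at the point
E_u = -256/9, E_v = 0, F_u = 0, F_v = 0, G_u = -112/9, G_v = 0
E_vv = 0, F_uv = 0, G_uu = 352/9
Brioschi: K = (det M1 - det M2) / (EG - F^2)^2 with the standard first/second-derivative matrices M1, M2.
M1 = [[-E_vv/2 + F_uv - G_uu/2, E_u/2, F_u - E_v/2], [F_v - G_u/2, E, F], [G_v/2, F, G]] = [[-176/9, -128/9, 0], [56/9, 145/9, 0], [0, 0, 49/9]]; det M1 = -899248/729
M2 = [[0, E_v/2, G_u/2], [E_v/2, E, F], [G_u/2, F, G]] = [[0, 0, -56/9], [0, 145/9, 0], [-56/9, 0, 49/9]]; det M2 = -454720/729
det M1 - det M2 = -5488/9; K = -5488/9 / (7105/81)^2 = -11664/147175


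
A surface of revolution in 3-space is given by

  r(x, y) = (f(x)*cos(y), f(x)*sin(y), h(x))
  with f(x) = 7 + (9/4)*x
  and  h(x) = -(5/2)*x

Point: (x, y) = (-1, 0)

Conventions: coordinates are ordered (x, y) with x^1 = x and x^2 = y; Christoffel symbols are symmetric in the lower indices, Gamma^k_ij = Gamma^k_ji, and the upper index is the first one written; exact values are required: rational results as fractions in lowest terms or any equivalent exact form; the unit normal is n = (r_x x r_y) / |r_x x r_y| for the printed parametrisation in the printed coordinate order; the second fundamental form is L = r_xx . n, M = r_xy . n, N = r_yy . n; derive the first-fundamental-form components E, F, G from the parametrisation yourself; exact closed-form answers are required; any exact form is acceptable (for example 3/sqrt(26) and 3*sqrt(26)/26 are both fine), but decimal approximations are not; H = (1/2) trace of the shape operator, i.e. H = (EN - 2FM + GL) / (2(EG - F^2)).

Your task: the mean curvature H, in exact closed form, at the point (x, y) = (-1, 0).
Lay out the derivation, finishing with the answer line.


f = 19/4, f' = 9/4, f'' = 0, h' = -5/2, h'' = 0
E = 181/16, F = 0, G = 361/16; answer radicand W^2 = 181/16
unnormalised second-form numerators: l = 0, m = 0, n = -95/8; L = l/sqrt(181/16), and similarly M = m/sqrt(W^2), N = n/sqrt(W^2)
H = (E*n - 2*F*m + G*l) / (2*(EG - F^2)*sqrt(W^2)); E*n - 2*F*m + G*l = -17195/128, EG - F^2 = 65341/256, so H = (-5/19)/sqrt(181/16)

Answer: H = -20*sqrt(181)/3439


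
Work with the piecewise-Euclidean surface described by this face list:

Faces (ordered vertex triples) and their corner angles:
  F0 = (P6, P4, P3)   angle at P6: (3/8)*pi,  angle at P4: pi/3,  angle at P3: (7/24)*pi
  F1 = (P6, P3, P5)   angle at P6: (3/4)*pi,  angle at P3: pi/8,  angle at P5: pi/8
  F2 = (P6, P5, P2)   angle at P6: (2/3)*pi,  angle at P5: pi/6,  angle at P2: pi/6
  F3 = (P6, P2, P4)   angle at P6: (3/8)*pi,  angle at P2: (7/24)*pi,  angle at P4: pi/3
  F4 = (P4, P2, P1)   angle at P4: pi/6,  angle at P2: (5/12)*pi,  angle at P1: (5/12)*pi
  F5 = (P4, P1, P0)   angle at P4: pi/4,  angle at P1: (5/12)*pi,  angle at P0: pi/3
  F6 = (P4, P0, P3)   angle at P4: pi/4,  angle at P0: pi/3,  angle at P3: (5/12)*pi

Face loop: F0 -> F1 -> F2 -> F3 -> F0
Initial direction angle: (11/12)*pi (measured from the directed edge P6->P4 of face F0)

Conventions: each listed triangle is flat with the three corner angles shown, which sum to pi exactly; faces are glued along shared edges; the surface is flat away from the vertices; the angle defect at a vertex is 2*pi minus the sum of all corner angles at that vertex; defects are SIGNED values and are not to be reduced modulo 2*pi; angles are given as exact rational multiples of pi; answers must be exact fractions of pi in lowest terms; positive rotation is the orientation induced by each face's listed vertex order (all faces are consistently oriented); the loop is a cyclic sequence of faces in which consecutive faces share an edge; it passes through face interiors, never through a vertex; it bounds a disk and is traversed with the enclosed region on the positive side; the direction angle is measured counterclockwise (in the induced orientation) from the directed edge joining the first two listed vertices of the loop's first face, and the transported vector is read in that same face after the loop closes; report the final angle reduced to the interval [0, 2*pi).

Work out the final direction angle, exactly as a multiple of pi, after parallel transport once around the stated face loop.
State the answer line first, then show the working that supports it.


Answer: final direction angle = (3/4)*pi

enclosed vertex P6: corner angles sum to (13/6)*pi, defect = 2*pi - (13/6)*pi = -pi/6
the final direction is the initial angle plus the enclosed defects, taken mod 2*pi in the induced orientation
final angle = (11/12)*pi - pi/6 = (3/4)*pi (mod 2*pi)


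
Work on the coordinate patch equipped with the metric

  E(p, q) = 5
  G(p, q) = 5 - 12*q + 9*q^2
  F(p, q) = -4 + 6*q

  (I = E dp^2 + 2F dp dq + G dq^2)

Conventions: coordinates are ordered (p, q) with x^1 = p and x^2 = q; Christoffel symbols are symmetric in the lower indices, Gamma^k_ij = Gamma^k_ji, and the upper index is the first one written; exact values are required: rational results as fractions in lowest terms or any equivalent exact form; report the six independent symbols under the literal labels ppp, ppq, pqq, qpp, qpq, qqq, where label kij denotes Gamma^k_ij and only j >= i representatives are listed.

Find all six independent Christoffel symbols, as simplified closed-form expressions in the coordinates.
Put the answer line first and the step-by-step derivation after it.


Answer: Gamma_ppp = 0, Gamma_ppq = 0, Gamma_pqq = 2/(3*q^2 - 4*q + 3), Gamma_qpp = 0, Gamma_qpq = 0, Gamma_qqq = (3*q - 2)/(3*q^2 - 4*q + 3)

E = 5; F = -4 + 6*q; G = 5 - 12*q + 9*q^2
Gamma^k_ij = (1/2) g^{kl} (d_i g_jl + d_j g_il - d_l g_ij), with g^inv = (1/(EG-F^2)) [[G, -F], [-F, E]]
first partials: E_p = 0, E_q = 0, F_p = 0, F_q = 6, G_p = 0, G_q = -12 + 18*q
D = EG - F^2 = 9 - 12*q + 9*q^2
expanded: Gamma^p_pp = (G E_p - 2F F_p + F E_q)/(2D), Gamma^p_pq = (G E_q - F G_p)/(2D), Gamma^p_qq = (2G F_q - G G_p - F G_q)/(2D), Gamma^q_pp = (2E F_p - E E_q - F E_p)/(2D), Gamma^q_pq = (E G_p - F E_q)/(2D), Gamma^q_qq = (E G_q - 2F F_q + F G_p)/(2D); substitute and cancel common factors


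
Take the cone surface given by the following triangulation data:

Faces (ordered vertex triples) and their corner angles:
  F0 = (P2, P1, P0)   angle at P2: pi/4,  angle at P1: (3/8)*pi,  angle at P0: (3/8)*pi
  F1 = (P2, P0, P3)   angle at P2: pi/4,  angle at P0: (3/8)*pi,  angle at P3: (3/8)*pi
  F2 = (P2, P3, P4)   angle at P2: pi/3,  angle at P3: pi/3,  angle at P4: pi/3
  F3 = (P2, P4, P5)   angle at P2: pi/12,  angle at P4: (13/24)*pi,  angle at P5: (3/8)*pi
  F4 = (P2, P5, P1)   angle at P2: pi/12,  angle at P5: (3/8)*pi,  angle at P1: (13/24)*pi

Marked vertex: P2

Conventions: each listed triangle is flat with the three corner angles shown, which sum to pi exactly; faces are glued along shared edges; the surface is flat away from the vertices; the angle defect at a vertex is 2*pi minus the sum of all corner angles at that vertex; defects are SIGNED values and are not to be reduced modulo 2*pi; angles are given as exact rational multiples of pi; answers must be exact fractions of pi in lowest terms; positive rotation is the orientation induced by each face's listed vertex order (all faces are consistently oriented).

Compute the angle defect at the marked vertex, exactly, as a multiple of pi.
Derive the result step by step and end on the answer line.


Sum of corner angles at P2: pi
defect = 2*pi - pi

Answer: defect(P2) = pi


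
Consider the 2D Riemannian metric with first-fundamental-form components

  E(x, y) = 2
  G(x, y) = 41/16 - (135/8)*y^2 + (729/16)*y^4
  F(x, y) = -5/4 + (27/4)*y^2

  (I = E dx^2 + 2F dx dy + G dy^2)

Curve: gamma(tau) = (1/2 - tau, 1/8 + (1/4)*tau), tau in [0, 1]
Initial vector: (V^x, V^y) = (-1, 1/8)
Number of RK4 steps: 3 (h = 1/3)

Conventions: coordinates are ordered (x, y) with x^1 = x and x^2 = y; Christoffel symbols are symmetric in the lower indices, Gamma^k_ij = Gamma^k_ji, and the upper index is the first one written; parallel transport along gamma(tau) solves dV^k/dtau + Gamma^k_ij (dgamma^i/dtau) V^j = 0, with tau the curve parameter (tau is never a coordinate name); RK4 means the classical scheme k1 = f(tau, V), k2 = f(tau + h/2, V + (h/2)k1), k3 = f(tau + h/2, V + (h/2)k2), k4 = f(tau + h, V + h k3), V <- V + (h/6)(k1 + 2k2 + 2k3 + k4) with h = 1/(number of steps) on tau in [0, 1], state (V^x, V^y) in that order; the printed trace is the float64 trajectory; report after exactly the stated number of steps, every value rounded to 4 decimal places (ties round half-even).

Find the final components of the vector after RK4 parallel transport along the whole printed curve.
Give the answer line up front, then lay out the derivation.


Answer: V^x = -1.0479, V^y = 0.1573

gamma'(tau) = (-1, 1/4); f(tau, V)^k = -Gamma^k_ij(gamma(tau)) gamma'^i(tau) V^j; h = 1/3; intermediate values shown to 6 dp
curve data and Christoffel symbols at the stage parameters:
  tau = 0.000000: gamma = (0.500000, 0.125000), gamma' = (-1.000000, 0.250000); Gamma_xxx = 0.000000, Gamma_xxy = 0.000000, Gamma_xyy = 0.509826, Gamma_yxx = 0.000000, Gamma_yxy = 0.000000, Gamma_yyy = -0.583512
  tau = 0.166667: gamma = (0.333333, 0.166667), gamma' = (-1.000000, 0.250000); Gamma_xxx = 0.000000, Gamma_xxy = 0.000000, Gamma_xyy = 0.719101, Gamma_yxx = 0.000000, Gamma_yxy = 0.000000, Gamma_yyy = -0.764045
  tau = 0.333333: gamma = (0.166667, 0.208333), gamma' = (-1.000000, 0.250000); Gamma_xxx = 0.000000, Gamma_xxy = 0.000000, Gamma_xyy = 0.964536, Gamma_yxx = 0.000000, Gamma_yxy = 0.000000, Gamma_yyy = -0.923091
  tau = 0.500000: gamma = (0.000000, 0.250000), gamma' = (-1.000000, 0.250000); Gamma_xxx = 0.000000, Gamma_xxy = 0.000000, Gamma_xyy = 1.256613, Gamma_yxx = 0.000000, Gamma_yxy = 0.000000, Gamma_yyy = -1.040633
  tau = 0.666667: gamma = (-0.166667, 0.291667), gamma' = (-1.000000, 0.250000); Gamma_xxx = 0.000000, Gamma_xxy = 0.000000, Gamma_xyy = 1.602773, Gamma_yxx = 0.000000, Gamma_yxy = 0.000000, Gamma_yyy = -1.083124
  tau = 0.833333: gamma = (-0.333333, 0.333333), gamma' = (-1.000000, 0.250000); Gamma_xxx = 0.000000, Gamma_xxy = 0.000000, Gamma_xyy = 2.000000, Gamma_yxx = 0.000000, Gamma_yxy = 0.000000, Gamma_yyy = -1.000000
  tau = 1.000000: gamma = (-0.500000, 0.375000), gamma' = (-1.000000, 0.250000); Gamma_xxx = 0.000000, Gamma_xxy = 0.000000, Gamma_xyy = 2.421705, Gamma_yxx = 0.000000, Gamma_yxy = 0.000000, Gamma_yyy = -0.728403
step 0: V^x = -1.0000, V^y = 0.1250
step 1: k1 = (-0.015932, 0.018235), k2 = (-0.023018, 0.024457), k3 = (-0.023205, 0.024655), k4 = (-0.032123, 0.030743); V <- V + (h/6)(k1 + 2k2 + 2k3 + k4): V^x = -1.0078, V^y = 0.1332
step 2: k1 = (-0.032114, 0.030734), k2 = (-0.043447, 0.035980), k3 = (-0.043722, 0.036207), k4 = (-0.058199, 0.039330); V <- V + (h/6)(k1 + 2k2 + 2k3 + k4): V^x = -1.0225, V^y = 0.1451
step 3: k1 = (-0.058137, 0.039288), k2 = (-0.075820, 0.037910), k3 = (-0.075705, 0.037852), k4 = (-0.095481, 0.028719); V <- V + (h/6)(k1 + 2k2 + 2k3 + k4): V^x = -1.0479, V^y = 0.1573


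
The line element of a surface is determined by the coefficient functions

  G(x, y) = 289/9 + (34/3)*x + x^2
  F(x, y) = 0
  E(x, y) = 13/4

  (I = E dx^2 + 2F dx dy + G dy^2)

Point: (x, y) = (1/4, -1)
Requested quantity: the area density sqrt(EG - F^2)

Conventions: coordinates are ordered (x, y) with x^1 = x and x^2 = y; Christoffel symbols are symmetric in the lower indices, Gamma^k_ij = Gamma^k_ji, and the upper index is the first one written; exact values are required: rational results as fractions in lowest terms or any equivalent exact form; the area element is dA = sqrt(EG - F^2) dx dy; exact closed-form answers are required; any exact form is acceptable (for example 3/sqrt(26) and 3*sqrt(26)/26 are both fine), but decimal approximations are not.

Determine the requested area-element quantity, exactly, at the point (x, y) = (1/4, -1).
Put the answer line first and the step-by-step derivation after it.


Answer: sqrt(EG - F^2) = 71*sqrt(13)/24

E = 13/4, F = 0, G = 5041/144; EG - F^2 = 65533/576


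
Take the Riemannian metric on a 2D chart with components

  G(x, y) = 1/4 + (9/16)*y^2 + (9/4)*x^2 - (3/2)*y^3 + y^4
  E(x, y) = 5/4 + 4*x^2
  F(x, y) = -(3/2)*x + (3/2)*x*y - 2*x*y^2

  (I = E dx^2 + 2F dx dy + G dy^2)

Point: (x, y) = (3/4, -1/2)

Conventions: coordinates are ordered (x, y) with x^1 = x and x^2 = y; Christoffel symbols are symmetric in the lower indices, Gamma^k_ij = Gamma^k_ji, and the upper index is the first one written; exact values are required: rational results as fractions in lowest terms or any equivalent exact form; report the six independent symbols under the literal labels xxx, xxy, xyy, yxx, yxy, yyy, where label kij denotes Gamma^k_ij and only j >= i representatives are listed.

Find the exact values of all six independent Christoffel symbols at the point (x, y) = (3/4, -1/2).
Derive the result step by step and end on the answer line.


E = 7/2, F = -33/16, G = 61/32 at the point
E_x = 6, E_y = 0, F_x = -11/4, F_y = 21/8, G_x = 27/8, G_y = -35/16
EG - F^2 = 619/256;  g^inv = (256/619) * [[61/32, 33/16], [33/16, 7/2]]
first-kind symbols [ij,l] = (1/2)(d_i g_jl + d_j g_il - d_l g_ij): [xx,x] = E_x/2 = 3, [xx,y] = F_x - E_y/2 = -11/4, [xy,x] = E_y/2 = 0, [xy,y] = G_x/2 = 27/16, [yy,x] = F_y - G_x/2 = 15/16, [yy,y] = G_y/2 = -35/32
Gamma^x_ij = (G*[ij,x] - F*[ij,y])/(EG - F^2), Gamma^y_ij = (E*[ij,y] - F*[ij,x])/(EG - F^2)

Answer: Gamma_xxx = 12/619, Gamma_xxy = 891/619, Gamma_xyy = -120/619, Gamma_yxx = -880/619, Gamma_yxy = 1512/619, Gamma_yyy = -485/619


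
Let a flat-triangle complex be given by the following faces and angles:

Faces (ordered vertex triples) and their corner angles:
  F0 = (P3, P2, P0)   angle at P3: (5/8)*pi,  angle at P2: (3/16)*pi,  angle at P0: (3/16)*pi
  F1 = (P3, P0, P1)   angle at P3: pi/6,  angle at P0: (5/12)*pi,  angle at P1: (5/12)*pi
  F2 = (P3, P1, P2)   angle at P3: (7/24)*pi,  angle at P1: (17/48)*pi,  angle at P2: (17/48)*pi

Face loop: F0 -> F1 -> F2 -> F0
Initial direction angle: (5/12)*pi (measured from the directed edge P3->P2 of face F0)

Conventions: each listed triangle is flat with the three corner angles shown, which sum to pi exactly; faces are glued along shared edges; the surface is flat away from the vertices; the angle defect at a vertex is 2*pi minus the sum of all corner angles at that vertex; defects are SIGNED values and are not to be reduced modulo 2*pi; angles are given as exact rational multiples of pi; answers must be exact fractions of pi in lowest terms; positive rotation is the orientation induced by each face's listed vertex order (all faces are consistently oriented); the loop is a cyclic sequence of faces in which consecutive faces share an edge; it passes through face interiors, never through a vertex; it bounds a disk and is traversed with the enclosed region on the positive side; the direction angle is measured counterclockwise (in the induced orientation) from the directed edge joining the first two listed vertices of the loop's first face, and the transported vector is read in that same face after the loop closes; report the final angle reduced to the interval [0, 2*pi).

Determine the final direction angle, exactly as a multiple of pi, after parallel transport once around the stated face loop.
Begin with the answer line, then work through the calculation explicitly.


Answer: final direction angle = (4/3)*pi

enclosed vertex P3: corner angles sum to (13/12)*pi, defect = 2*pi - (13/12)*pi = (11/12)*pi
by Gauss-Bonnet the loop rotates the vector by the enclosed defect sum (positive orientation, mod 2*pi)
final angle = (5/12)*pi + (11/12)*pi = (4/3)*pi (mod 2*pi)


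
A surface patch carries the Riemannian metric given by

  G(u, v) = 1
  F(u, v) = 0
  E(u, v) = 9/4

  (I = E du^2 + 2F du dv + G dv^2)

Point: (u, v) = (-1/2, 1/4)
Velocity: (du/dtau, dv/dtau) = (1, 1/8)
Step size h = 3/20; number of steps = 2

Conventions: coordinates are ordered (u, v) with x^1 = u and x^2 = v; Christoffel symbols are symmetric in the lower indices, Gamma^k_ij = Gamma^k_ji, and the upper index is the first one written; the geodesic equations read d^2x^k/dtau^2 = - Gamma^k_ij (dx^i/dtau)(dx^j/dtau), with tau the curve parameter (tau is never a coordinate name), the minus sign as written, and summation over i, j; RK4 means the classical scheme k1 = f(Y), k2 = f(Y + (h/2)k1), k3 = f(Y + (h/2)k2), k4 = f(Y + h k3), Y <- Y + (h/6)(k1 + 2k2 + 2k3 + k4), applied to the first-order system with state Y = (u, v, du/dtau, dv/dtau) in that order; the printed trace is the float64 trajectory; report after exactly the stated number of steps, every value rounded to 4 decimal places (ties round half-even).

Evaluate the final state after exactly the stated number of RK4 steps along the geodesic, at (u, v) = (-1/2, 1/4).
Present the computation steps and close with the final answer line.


f(Y) = (du/dtau, dv/dtau, -Gamma^u_ij Y'^i Y'^j, -Gamma^v_ij Y'^i Y'^j) with the Gammas evaluated at the stage position; h = 0.150000; intermediate values shown to 6 dp
step 0: u = -0.5000, v = 0.2500, du/dtau = 1.0000, dv/dtau = 0.1250
step 1:
  k1: at (u, v) = (-0.500000, 0.250000), (du/dtau, dv/dtau) = (1.000000, 0.125000); Gamma_uuu = 0.000000, Gamma_uuv = 0.000000, Gamma_uvv = 0.000000, Gamma_vuu = 0.000000, Gamma_vuv = 0.000000, Gamma_vvv = 0.000000; k1 = (1.000000, 0.125000, 0.000000, 0.000000)
  k2: at (u, v) = (-0.425000, 0.259375), (du/dtau, dv/dtau) = (1.000000, 0.125000); Gamma_uuu = 0.000000, Gamma_uuv = 0.000000, Gamma_uvv = 0.000000, Gamma_vuu = 0.000000, Gamma_vuv = 0.000000, Gamma_vvv = 0.000000; k2 = (1.000000, 0.125000, 0.000000, 0.000000)
  k3: at (u, v) = (-0.425000, 0.259375), (du/dtau, dv/dtau) = (1.000000, 0.125000); Gamma_uuu = 0.000000, Gamma_uuv = 0.000000, Gamma_uvv = 0.000000, Gamma_vuu = 0.000000, Gamma_vuv = 0.000000, Gamma_vvv = 0.000000; k3 = (1.000000, 0.125000, 0.000000, 0.000000)
  k4: at (u, v) = (-0.350000, 0.268750), (du/dtau, dv/dtau) = (1.000000, 0.125000); Gamma_uuu = 0.000000, Gamma_uuv = 0.000000, Gamma_uvv = 0.000000, Gamma_vuu = 0.000000, Gamma_vuv = 0.000000, Gamma_vvv = 0.000000; k4 = (1.000000, 0.125000, 0.000000, 0.000000)
  Y <- Y + (h/6)(k1 + 2k2 + 2k3 + k4): u = -0.3500, v = 0.2687, du/dtau = 1.0000, dv/dtau = 0.1250
step 2:
  k1: at (u, v) = (-0.350000, 0.268750), (du/dtau, dv/dtau) = (1.000000, 0.125000); Gamma_uuu = 0.000000, Gamma_uuv = 0.000000, Gamma_uvv = 0.000000, Gamma_vuu = 0.000000, Gamma_vuv = 0.000000, Gamma_vvv = 0.000000; k1 = (1.000000, 0.125000, 0.000000, 0.000000)
  k2: at (u, v) = (-0.275000, 0.278125), (du/dtau, dv/dtau) = (1.000000, 0.125000); Gamma_uuu = 0.000000, Gamma_uuv = 0.000000, Gamma_uvv = 0.000000, Gamma_vuu = 0.000000, Gamma_vuv = 0.000000, Gamma_vvv = 0.000000; k2 = (1.000000, 0.125000, 0.000000, 0.000000)
  k3: at (u, v) = (-0.275000, 0.278125), (du/dtau, dv/dtau) = (1.000000, 0.125000); Gamma_uuu = 0.000000, Gamma_uuv = 0.000000, Gamma_uvv = 0.000000, Gamma_vuu = 0.000000, Gamma_vuv = 0.000000, Gamma_vvv = 0.000000; k3 = (1.000000, 0.125000, 0.000000, 0.000000)
  k4: at (u, v) = (-0.200000, 0.287500), (du/dtau, dv/dtau) = (1.000000, 0.125000); Gamma_uuu = 0.000000, Gamma_uuv = 0.000000, Gamma_uvv = 0.000000, Gamma_vuu = 0.000000, Gamma_vuv = 0.000000, Gamma_vvv = 0.000000; k4 = (1.000000, 0.125000, 0.000000, 0.000000)
  Y <- Y + (h/6)(k1 + 2k2 + 2k3 + k4): u = -0.2000, v = 0.2875, du/dtau = 1.0000, dv/dtau = 0.1250

Answer: u = -0.2000, v = 0.2875, du/dtau = 1.0000, dv/dtau = 0.1250


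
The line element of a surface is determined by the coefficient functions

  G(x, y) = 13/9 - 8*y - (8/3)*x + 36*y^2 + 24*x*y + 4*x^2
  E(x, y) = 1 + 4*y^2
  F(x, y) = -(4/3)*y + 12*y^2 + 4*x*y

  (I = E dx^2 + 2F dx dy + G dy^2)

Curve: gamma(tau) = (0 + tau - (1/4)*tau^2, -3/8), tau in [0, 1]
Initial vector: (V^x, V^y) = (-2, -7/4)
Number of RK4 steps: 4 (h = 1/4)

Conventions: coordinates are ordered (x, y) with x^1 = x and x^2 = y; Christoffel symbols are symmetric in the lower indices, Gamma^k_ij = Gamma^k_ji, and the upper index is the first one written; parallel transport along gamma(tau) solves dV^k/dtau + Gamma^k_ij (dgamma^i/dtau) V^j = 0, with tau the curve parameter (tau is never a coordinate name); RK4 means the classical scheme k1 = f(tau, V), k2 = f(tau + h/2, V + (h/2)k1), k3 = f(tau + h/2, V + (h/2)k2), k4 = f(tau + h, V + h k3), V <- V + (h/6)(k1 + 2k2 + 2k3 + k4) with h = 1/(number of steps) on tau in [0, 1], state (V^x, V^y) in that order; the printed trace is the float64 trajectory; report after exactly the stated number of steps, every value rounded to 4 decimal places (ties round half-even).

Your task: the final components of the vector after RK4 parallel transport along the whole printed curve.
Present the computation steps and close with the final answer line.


gamma'(tau) = (1 - (1/2)*tau, 0); f(tau, V)^k = -Gamma^k_ij(gamma(tau)) gamma'^i(tau) V^j; h = 1/4; intermediate values shown to 6 dp
curve data and Christoffel symbols at the stage parameters:
  tau = 0.000000: gamma = (0.000000, -0.375000), gamma' = (1.000000, 0.000000); Gamma_xxx = 0.000000, Gamma_xxy = -0.148966, Gamma_xyy = -0.446897, Gamma_yxx = 0.000000, Gamma_yxy = -0.579310, Gamma_yyy = -1.737931
  tau = 0.125000: gamma = (0.121094, -0.375000), gamma' = (0.937500, 0.000000); Gamma_xxx = 0.000000, Gamma_xxy = -0.172110, Gamma_xyy = -0.516331, Gamma_yxx = 0.000000, Gamma_yxy = -0.613741, Gamma_yyy = -1.841222
  tau = 0.250000: gamma = (0.234375, -0.375000), gamma' = (0.875000, 0.000000); Gamma_xxx = 0.000000, Gamma_xxy = -0.198549, Gamma_xyy = -0.595648, Gamma_yxx = 0.000000, Gamma_yxy = -0.648043, Gamma_yyy = -1.944129
  tau = 0.375000: gamma = (0.339844, -0.375000), gamma' = (0.812500, 0.000000); Gamma_xxx = 0.000000, Gamma_xxy = -0.228430, Gamma_xyy = -0.685289, Gamma_yxx = 0.000000, Gamma_yxy = -0.681323, Gamma_yyy = -2.043969
  tau = 0.500000: gamma = (0.437500, -0.375000), gamma' = (0.750000, 0.000000); Gamma_xxx = 0.000000, Gamma_xxy = -0.261739, Gamma_xyy = -0.785217, Gamma_yxx = 0.000000, Gamma_yxy = -0.712511, Gamma_yyy = -2.137534
  tau = 0.625000: gamma = (0.527344, -0.375000), gamma' = (0.687500, 0.000000); Gamma_xxx = 0.000000, Gamma_xxy = -0.298242, Gamma_xyy = -0.894727, Gamma_yxx = 0.000000, Gamma_yxy = -0.740428, Gamma_yyy = -2.221284
  tau = 0.750000: gamma = (0.609375, -0.375000), gamma' = (0.625000, 0.000000); Gamma_xxx = 0.000000, Gamma_xxy = -0.337426, Gamma_xyy = -1.012278, Gamma_yxx = 0.000000, Gamma_yxy = -0.763895, Gamma_yyy = -2.291684
  tau = 0.875000: gamma = (0.683594, -0.375000), gamma' = (0.562500, 0.000000); Gamma_xxx = 0.000000, Gamma_xxy = -0.378464, Gamma_xyy = -1.135393, Gamma_yxx = 0.000000, Gamma_yxy = -0.781897, Gamma_yyy = -2.345690
  tau = 1.000000: gamma = (0.750000, -0.375000), gamma' = (0.500000, 0.000000); Gamma_xxx = 0.000000, Gamma_xxy = -0.420233, Gamma_xyy = -1.260700, Gamma_yxx = 0.000000, Gamma_yxy = -0.793774, Gamma_yyy = -2.381323
step 0: V^x = -2.0000, V^y = -1.7500
step 1: k1 = (-0.260690, -1.013793), k2 = (-0.302816, -1.079833), k3 = (-0.304148, -1.084583), k4 = (-0.351135, -1.146066); V <- V + (h/6)(k1 + 2k2 + 2k3 + k4): V^x = -2.0761, V^y = -2.0204
step 2: k1 = (-0.350999, -1.145621), k2 = (-0.401555, -1.197695), k3 = (-0.402764, -1.201298), k4 = (-0.455560, -1.240137); V <- V + (h/6)(k1 + 2k2 + 2k3 + k4): V^x = -2.1767, V^y = -2.3197
step 3: k1 = (-0.455364, -1.239601), k2 = (-0.507403, -1.259699), k3 = (-0.507918, -1.260978), k4 = (-0.555683, -1.258005); V <- V + (h/6)(k1 + 2k2 + 2k3 + k4): V^x = -2.3034, V^y = -2.6338
step 4: k1 = (-0.555447, -1.257470), k2 = (-0.594164, -1.227525), k3 = (-0.593367, -1.225879), k4 = (-0.617802, -1.166959); V <- V + (h/6)(k1 + 2k2 + 2k3 + k4): V^x = -2.4513, V^y = -2.9393

Answer: V^x = -2.4513, V^y = -2.9393


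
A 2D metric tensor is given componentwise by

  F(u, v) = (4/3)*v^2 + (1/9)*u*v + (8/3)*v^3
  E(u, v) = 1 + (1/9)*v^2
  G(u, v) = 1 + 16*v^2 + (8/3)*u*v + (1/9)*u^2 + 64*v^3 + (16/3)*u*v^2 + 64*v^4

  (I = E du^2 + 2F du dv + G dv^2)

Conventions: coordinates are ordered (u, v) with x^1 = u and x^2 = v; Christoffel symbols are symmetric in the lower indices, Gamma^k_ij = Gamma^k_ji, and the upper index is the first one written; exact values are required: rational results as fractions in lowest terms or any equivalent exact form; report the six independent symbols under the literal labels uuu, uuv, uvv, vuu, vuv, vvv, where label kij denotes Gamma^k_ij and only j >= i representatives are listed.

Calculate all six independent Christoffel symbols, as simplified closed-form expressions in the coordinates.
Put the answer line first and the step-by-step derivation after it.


Answer: Gamma_uuu = 0, Gamma_uuv = v/(u^2 + 48*u*v^2 + 24*u*v + 576*v^4 + 576*v^3 + 145*v^2 + 9), Gamma_uvv = (48*v^2 + 12*v)/(u^2 + 48*u*v^2 + 24*u*v + 576*v^4 + 576*v^3 + 145*v^2 + 9), Gamma_vuu = 0, Gamma_vuv = (u + 24*v^2 + 12*v)/(u^2 + 48*u*v^2 + 24*u*v + 576*v^4 + 576*v^3 + 145*v^2 + 9), Gamma_vvv = (48*u*v + 12*u + 1152*v^3 + 864*v^2 + 144*v)/(u^2 + 48*u*v^2 + 24*u*v + 576*v^4 + 576*v^3 + 145*v^2 + 9)

E = 1 + (1/9)*v^2; F = (4/3)*v^2 + (1/9)*u*v + (8/3)*v^3; G = 1 + 16*v^2 + (8/3)*u*v + (1/9)*u^2 + 64*v^3 + (16/3)*u*v^2 + 64*v^4
Gamma^k_ij = (1/2) g^{kl} (d_i g_jl + d_j g_il - d_l g_ij), with g^inv = (1/(EG-F^2)) [[G, -F], [-F, E]]
first partials: E_u = 0, E_v = (2/9)*v, F_u = (1/9)*v, F_v = (8/3)*v + (1/9)*u + 8*v^2, G_u = (8/3)*v + (2/9)*u + (16/3)*v^2, G_v = 32*v + (8/3)*u + 192*v^2 + (32/3)*u*v + 256*v^3
D = EG - F^2 = 1 + (145/9)*v^2 + (8/3)*u*v + (1/9)*u^2 + 64*v^3 + (16/3)*u*v^2 + 64*v^4
expanded: Gamma^u_uu = (G E_u - 2F F_u + F E_v)/(2D), Gamma^u_uv = (G E_v - F G_u)/(2D), Gamma^u_vv = (2G F_v - G G_u - F G_v)/(2D), Gamma^v_uu = (2E F_u - E E_v - F E_u)/(2D), Gamma^v_uv = (E G_u - F E_v)/(2D), Gamma^v_vv = (E G_v - 2F F_v + F G_u)/(2D); substitute and cancel common factors


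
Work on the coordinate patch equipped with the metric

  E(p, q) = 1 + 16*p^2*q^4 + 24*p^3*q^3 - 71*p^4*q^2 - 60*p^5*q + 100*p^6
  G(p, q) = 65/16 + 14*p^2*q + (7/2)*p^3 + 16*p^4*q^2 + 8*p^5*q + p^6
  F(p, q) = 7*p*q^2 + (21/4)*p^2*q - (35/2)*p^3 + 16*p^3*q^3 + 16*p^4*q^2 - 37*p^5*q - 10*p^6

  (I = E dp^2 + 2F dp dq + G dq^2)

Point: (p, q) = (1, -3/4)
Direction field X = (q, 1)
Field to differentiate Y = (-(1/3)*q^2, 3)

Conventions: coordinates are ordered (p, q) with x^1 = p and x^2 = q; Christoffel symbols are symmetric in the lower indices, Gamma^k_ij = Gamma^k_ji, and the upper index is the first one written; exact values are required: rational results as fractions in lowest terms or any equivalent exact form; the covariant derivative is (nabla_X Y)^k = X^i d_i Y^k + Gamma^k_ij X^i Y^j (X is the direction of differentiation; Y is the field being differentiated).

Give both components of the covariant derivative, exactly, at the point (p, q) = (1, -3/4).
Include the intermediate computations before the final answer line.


E = 101, F = 5/2, G = 17/16 at the point
E_p = 645, E_q = 60, F_p = 609/16, F_q = -157/4, G_p = 3/2, G_q = -2
EG - F^2 = 1617/16;  g^inv = (16/1617) * [[17/16, -5/2], [-5/2, 101]]
first-kind symbols [ij,l] = (1/2)(d_i g_jl + d_j g_il - d_l g_ij): [pp,p] = E_p/2 = 645/2, [pp,q] = F_p - E_q/2 = 129/16, [pq,p] = E_q/2 = 30, [pq,q] = G_p/2 = 3/4, [qq,p] = F_q - G_p/2 = -40, [qq,q] = G_q/2 = -1
Gamma^p_ij = (G*[ij,p] - F*[ij,q])/(EG - F^2), Gamma^q_ij = (E*[ij,q] - F*[ij,p])/(EG - F^2)
Gamma_ppp = 1720/539, Gamma_ppq = 160/539, Gamma_pqq = -640/1617, Gamma_qpp = 43/539, Gamma_qpq = 4/539, Gamma_qqq = -16/1617
X = (-3/4, 1), Y = (-3/16, 3) at the point

Answer: (nabla_X Y)^p = -4149/4312, (nabla_X Y)^q = -1261/34496


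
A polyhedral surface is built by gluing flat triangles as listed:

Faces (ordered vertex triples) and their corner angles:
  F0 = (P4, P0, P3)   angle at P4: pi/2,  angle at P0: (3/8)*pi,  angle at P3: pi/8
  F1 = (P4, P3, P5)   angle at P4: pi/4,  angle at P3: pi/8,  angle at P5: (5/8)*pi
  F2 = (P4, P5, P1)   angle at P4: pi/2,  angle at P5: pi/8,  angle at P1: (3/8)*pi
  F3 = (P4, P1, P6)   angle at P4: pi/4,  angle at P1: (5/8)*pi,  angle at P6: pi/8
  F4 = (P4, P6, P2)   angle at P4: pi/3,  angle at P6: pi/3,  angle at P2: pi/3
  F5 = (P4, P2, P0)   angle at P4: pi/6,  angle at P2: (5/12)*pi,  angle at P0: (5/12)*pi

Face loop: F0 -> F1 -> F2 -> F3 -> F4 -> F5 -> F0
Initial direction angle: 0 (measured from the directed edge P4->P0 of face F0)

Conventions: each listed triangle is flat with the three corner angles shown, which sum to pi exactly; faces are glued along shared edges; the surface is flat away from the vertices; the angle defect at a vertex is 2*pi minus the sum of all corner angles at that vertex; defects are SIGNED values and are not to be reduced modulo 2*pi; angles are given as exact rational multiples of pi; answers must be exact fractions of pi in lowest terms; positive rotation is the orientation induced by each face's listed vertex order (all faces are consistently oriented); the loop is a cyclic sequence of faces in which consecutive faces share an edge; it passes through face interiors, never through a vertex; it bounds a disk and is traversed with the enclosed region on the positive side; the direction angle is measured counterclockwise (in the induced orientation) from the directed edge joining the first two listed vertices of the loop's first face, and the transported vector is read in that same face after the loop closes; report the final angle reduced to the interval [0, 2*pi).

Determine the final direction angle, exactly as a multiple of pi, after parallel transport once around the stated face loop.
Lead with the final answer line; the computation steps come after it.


Answer: final direction angle = 0

enclosed vertex P4: corner angles sum to 2*pi, defect = 2*pi - 2*pi = 0
final direction = starting direction + enclosed defect total, reduced mod 2*pi (induced orientation)
final angle = 0 + 0 = 0 (mod 2*pi)


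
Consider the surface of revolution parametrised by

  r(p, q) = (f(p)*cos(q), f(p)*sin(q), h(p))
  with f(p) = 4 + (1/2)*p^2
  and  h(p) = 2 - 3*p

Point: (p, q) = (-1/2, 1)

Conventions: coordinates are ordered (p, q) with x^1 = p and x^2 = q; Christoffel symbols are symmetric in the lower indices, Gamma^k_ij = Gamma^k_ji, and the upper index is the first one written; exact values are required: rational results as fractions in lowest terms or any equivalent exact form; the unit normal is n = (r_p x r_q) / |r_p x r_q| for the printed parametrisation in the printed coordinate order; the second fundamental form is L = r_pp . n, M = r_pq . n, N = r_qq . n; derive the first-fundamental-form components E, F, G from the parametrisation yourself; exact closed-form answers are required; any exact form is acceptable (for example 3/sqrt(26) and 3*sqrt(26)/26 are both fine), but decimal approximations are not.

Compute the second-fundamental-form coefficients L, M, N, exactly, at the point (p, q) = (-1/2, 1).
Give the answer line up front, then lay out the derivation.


Answer: L = 6*sqrt(37)/37, M = 0, N = -99*sqrt(37)/148

f = 33/8, f' = -1/2, f'' = 1, h' = -3, h'' = 0
E = 37/4, F = 0, G = 1089/64; answer radicand W^2 = 37/4
unnormalised second-form numerators: l = 3, m = 0, n = -99/8; L = l/sqrt(37/4), and similarly M = m/sqrt(W^2), N = n/sqrt(W^2)


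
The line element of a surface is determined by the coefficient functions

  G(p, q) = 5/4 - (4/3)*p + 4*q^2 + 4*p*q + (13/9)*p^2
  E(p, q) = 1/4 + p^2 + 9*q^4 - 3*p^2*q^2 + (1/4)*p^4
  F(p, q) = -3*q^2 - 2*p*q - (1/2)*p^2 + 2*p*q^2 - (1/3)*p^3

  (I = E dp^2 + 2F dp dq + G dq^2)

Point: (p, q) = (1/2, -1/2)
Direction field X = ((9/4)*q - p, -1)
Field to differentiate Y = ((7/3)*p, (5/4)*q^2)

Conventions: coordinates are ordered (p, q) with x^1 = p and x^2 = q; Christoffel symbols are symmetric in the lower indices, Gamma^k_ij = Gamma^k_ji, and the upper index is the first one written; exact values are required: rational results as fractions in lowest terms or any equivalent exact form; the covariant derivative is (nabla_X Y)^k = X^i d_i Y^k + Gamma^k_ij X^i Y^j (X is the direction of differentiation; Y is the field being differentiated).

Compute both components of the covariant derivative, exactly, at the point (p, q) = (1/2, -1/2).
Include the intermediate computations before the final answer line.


E = 57/64, F = -1/6, G = 17/18 at the point
E_p = 3/8, E_q = -15/4, F_p = 3/4, F_q = 1, G_p = -17/9, G_q = -2
EG - F^2 = 937/1152;  g^inv = (1152/937) * [[17/18, 1/6], [1/6, 57/64]]
first-kind symbols [ij,l] = (1/2)(d_i g_jl + d_j g_il - d_l g_ij): [pp,p] = E_p/2 = 3/16, [pp,q] = F_p - E_q/2 = 21/8, [pq,p] = E_q/2 = -15/8, [pq,q] = G_p/2 = -17/18, [qq,p] = F_q - G_p/2 = 35/18, [qq,q] = G_q/2 = -1
Gamma^p_ij = (G*[ij,p] - F*[ij,q])/(EG - F^2), Gamma^q_ij = (E*[ij,q] - F*[ij,p])/(EG - F^2)
Gamma_ppp = 708/937, Gamma_ppq = -6664/2811, Gamma_pqq = 17312/8433, Gamma_qpp = 10917/3748, Gamma_qpq = -1329/937, Gamma_qqq = -1958/2811
X = (-13/8, -1), Y = (7/6, 5/16) at the point

Answer: (nabla_X Y)^p = -255827/134928, (nabla_X Y)^q = -604267/359808


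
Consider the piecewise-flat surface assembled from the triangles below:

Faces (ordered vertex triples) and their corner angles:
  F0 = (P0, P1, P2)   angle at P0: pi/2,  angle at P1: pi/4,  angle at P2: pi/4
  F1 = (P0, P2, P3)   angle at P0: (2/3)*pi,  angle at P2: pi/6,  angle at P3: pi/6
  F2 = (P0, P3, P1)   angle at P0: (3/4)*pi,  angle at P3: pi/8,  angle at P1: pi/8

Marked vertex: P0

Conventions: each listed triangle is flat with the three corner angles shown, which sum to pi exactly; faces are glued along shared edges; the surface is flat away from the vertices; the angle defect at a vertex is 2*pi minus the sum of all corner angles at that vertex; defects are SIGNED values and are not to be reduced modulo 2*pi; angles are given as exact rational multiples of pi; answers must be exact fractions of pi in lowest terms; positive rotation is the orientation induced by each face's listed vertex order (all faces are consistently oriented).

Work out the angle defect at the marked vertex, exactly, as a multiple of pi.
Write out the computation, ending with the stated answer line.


Sum of corner angles at P0: (23/12)*pi
defect = 2*pi - (23/12)*pi

Answer: defect(P0) = pi/12


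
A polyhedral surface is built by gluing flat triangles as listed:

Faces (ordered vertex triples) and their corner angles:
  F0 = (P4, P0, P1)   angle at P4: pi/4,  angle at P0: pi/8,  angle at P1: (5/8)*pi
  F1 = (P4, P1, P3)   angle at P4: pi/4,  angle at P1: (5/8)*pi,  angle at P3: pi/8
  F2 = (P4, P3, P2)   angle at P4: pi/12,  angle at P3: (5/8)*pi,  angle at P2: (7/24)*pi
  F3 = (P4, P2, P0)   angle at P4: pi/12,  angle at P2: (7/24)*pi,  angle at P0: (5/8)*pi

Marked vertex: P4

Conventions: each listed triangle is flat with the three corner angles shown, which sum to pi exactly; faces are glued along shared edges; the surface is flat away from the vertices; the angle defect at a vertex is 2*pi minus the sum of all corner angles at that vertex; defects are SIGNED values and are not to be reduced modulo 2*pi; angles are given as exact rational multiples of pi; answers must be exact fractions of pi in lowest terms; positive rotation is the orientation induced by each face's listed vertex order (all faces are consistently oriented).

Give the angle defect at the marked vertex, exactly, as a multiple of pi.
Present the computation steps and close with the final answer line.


Sum of corner angles at P4: (2/3)*pi
defect = 2*pi - (2/3)*pi

Answer: defect(P4) = (4/3)*pi


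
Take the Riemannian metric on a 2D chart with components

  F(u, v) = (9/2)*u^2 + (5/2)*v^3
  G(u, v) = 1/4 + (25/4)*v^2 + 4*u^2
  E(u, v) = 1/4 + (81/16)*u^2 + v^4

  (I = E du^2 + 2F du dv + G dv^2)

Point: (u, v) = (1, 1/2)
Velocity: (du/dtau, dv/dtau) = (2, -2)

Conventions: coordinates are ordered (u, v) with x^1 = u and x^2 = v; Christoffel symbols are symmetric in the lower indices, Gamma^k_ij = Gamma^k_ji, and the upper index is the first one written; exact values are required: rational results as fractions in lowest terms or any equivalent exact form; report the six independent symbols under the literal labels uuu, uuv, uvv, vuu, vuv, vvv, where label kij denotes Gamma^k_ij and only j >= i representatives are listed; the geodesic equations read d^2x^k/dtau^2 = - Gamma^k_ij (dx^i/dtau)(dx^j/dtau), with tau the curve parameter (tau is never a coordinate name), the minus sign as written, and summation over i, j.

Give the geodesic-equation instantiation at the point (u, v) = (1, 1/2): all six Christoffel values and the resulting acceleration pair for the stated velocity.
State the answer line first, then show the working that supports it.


Answer: Gamma_uuu = -3247/2069, Gamma_uuv = -4556/2069, Gamma_uvv = -7012/2069, Gamma_vuu = 5803/2069, Gamma_vuv = 5196/2069, Gamma_vvv = 6918/2069; accelerations (d^2u/dtau^2, d^2v/dtau^2) = (4588/2069, -9316/2069)

E = 43/8, F = 77/16, G = 93/16 at the point
E_u = 81/8, E_v = 1/2, F_u = 9, F_v = 15/8, G_u = 8, G_v = 25/4
EG - F^2 = 2069/256;  g^inv = (256/2069) * [[93/16, -77/16], [-77/16, 43/8]]
first-kind symbols [ij,l] = (1/2)(d_i g_jl + d_j g_il - d_l g_ij): [uu,u] = E_u/2 = 81/16, [uu,v] = F_u - E_v/2 = 35/4, [uv,u] = E_v/2 = 1/4, [uv,v] = G_u/2 = 4, [vv,u] = F_v - G_u/2 = -17/8, [vv,v] = G_v/2 = 25/8
Gamma^u_ij = (G*[ij,u] - F*[ij,v])/(EG - F^2), Gamma^v_ij = (E*[ij,v] - F*[ij,u])/(EG - F^2)
Gamma_uuu = -3247/2069, Gamma_uuv = -4556/2069, Gamma_uvv = -7012/2069, Gamma_vuu = 5803/2069, Gamma_vuv = 5196/2069, Gamma_vvv = 6918/2069
d^2u/dtau^2 = -(Gamma_uuu*(2)^2 + 2*Gamma_uuv*(2)*(-2) + Gamma_uvv*(-2)^2) = 4588/2069
d^2v/dtau^2 = -(Gamma_vuu*(2)^2 + 2*Gamma_vuv*(2)*(-2) + Gamma_vvv*(-2)^2) = -9316/2069


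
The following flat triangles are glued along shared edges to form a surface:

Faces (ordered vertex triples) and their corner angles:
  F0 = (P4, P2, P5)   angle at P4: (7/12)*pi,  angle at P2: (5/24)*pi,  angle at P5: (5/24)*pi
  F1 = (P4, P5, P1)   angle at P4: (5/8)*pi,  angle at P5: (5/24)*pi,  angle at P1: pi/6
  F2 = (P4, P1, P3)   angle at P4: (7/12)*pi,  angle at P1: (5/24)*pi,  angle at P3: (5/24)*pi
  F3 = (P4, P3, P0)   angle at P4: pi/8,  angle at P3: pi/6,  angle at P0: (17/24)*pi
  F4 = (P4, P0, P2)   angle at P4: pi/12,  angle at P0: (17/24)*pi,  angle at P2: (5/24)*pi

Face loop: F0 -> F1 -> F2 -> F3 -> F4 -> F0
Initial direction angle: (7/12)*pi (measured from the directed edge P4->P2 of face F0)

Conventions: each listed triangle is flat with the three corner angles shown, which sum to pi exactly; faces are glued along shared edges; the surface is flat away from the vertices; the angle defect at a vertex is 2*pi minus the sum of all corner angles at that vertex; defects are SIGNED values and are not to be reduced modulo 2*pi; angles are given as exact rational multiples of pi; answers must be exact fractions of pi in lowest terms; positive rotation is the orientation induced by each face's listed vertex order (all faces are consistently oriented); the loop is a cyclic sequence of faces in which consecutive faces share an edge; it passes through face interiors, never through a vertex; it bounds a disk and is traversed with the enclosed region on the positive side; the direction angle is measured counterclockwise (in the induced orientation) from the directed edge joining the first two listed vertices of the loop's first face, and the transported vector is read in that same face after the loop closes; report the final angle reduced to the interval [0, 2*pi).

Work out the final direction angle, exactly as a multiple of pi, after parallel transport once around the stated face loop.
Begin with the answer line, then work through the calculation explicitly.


Answer: final direction angle = (7/12)*pi

enclosed vertex P4: corner angles sum to 2*pi, defect = 2*pi - 2*pi = 0
final direction = starting direction + enclosed defect total, reduced mod 2*pi (induced orientation)
final angle = (7/12)*pi + 0 = (7/12)*pi (mod 2*pi)
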